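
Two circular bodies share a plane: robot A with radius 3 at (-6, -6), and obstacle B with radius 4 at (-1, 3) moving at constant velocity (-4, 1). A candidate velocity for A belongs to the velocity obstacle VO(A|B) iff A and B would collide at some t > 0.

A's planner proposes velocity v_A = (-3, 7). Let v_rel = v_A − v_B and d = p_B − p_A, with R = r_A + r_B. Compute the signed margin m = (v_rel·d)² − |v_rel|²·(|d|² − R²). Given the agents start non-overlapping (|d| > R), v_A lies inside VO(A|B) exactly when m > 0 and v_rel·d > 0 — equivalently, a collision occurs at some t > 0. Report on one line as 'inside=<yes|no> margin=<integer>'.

d = (5, 9),  |d|² = 106;  R = 3+4 = 7,  c = 106−7² = 57
v_rel = (1, 6),  |v_rel|² = 37;  v_rel·d = (1)·(5) + (6)·(9) = 59
37·t² − 118·t + 57 = 0  ⇒  m = 59² − 37·57 = 1372
m = 1372 > 0,  v_rel·d = 59 > 0  ⇒  inside

inside=yes margin=1372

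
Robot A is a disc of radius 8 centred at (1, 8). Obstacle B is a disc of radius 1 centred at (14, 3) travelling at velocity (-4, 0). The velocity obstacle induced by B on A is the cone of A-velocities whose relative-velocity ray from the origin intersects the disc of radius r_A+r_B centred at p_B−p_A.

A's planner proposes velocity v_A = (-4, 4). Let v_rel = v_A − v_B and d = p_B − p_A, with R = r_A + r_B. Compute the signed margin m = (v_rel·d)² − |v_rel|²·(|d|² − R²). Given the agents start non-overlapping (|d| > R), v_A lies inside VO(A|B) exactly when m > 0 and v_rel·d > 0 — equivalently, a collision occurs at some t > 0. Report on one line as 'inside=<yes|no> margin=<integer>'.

d = (13, -5),  |d|² = 194;  R = 8+1 = 9,  c = 194−9² = 113
v_rel = (0, 4),  |v_rel|² = 16;  v_rel·d = (0)·(13) + (4)·(-5) = -20
16·t² + 40·t + 113 = 0  ⇒  m = (-20)² − 16·113 = -1408
m = -1408 < 0,  v_rel·d = -20 < 0  ⇒  outside

inside=no margin=-1408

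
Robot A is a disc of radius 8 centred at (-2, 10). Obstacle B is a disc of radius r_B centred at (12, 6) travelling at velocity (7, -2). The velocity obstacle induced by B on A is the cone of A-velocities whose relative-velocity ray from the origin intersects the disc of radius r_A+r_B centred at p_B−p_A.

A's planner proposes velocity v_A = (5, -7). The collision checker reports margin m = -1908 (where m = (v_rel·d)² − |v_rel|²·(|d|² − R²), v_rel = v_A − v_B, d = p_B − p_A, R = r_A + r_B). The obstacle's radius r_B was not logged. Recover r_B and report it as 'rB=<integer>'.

m = -1908
d = (14, -4);  v_rel = (-2, -5),  |v_rel|² = 29
v_rel×d = (-2)·(-4) − (-5)·(14) = 78
since m = R²·29 − 78²:  R² = (6084 + -1908) / 29 = 144
R = √144 = 12  ⇒  r_B = 12 − 8 = 4

rB=4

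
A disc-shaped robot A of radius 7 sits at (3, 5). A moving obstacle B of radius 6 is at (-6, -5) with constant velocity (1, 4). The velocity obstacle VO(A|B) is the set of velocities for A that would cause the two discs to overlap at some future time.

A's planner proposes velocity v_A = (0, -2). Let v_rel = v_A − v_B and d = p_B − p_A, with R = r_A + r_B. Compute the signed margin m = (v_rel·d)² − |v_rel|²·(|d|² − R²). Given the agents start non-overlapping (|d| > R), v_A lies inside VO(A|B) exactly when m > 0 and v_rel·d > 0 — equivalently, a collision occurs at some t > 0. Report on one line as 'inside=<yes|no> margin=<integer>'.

d = (-9, -10),  |d|² = 181;  R = 7+6 = 13,  c = 181−13² = 12
v_rel = (-1, -6),  |v_rel|² = 37;  v_rel·d = (-1)·(-9) + (-6)·(-10) = 69
37·t² − 138·t + 12 = 0  ⇒  m = 69² − 37·12 = 4317
m = 4317 > 0,  v_rel·d = 69 > 0  ⇒  inside

inside=yes margin=4317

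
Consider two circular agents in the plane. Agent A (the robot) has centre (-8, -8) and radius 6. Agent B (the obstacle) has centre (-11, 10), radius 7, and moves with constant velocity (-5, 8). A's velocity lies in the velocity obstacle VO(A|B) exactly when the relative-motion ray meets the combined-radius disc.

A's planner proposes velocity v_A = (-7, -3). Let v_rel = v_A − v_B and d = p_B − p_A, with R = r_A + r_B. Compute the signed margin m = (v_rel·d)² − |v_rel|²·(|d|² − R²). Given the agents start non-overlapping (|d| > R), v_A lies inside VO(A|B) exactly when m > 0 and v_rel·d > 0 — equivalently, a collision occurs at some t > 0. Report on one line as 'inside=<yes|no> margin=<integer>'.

d = (-3, 18),  |d|² = 333;  R = 6+7 = 13,  c = 333−13² = 164
v_rel = (-2, -11),  |v_rel|² = 125;  v_rel·d = (-2)·(-3) + (-11)·(18) = -192
125·t² + 384·t + 164 = 0  ⇒  m = (-192)² − 125·164 = 16364
m = 16364 > 0,  v_rel·d = -192 < 0  ⇒  outside

inside=no margin=16364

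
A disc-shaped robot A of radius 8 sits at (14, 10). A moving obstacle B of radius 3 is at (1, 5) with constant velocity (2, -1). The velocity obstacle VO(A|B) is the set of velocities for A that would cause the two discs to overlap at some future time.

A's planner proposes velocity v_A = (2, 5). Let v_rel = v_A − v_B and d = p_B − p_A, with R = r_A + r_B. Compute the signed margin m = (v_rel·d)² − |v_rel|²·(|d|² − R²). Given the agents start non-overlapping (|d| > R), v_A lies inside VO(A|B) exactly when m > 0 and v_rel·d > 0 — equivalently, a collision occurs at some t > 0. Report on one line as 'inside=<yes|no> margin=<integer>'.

d = (-13, -5),  |d|² = 194;  R = 8+3 = 11,  c = 194−11² = 73
v_rel = (0, 6),  |v_rel|² = 36;  v_rel·d = (0)·(-13) + (6)·(-5) = -30
36·t² + 60·t + 73 = 0  ⇒  m = (-30)² − 36·73 = -1728
m = -1728 < 0,  v_rel·d = -30 < 0  ⇒  outside

inside=no margin=-1728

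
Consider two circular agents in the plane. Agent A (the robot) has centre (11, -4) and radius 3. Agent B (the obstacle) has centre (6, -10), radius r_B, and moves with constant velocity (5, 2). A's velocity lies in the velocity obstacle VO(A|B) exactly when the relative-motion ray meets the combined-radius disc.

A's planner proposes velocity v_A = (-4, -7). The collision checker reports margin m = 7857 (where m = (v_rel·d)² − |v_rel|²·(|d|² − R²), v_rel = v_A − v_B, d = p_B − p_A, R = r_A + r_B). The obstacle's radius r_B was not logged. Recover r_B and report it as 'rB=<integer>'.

m = 7857
d = (-5, -6);  v_rel = (-9, -9),  |v_rel|² = 162
v_rel×d = (-9)·(-6) − (-9)·(-5) = 9
since m = R²·162 − 9²:  R² = (81 + 7857) / 162 = 49
R = √49 = 7  ⇒  r_B = 7 − 3 = 4

rB=4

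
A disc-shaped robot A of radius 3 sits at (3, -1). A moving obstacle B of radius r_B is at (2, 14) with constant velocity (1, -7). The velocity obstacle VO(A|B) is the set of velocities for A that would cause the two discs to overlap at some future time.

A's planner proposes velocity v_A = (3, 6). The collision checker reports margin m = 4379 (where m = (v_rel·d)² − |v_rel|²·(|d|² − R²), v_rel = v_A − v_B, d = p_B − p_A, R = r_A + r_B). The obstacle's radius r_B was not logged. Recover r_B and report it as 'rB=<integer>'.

m = 4379
d = (-1, 15);  v_rel = (2, 13),  |v_rel|² = 173
v_rel×d = (2)·(15) − (13)·(-1) = 43
since m = R²·173 − 43²:  R² = (1849 + 4379) / 173 = 36
R = √36 = 6  ⇒  r_B = 6 − 3 = 3

rB=3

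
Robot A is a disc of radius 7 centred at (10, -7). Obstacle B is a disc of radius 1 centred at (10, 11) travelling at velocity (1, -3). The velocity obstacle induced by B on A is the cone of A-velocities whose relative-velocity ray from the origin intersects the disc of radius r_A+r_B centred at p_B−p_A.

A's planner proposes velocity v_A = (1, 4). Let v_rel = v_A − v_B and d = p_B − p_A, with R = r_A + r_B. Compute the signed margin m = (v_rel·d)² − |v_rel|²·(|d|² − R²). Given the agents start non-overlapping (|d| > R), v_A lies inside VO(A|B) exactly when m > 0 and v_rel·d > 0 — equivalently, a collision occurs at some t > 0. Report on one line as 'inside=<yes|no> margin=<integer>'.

d = (0, 18),  |d|² = 324;  R = 7+1 = 8,  c = 324−8² = 260
v_rel = (0, 7),  |v_rel|² = 49;  v_rel·d = (0)·(0) + (7)·(18) = 126
49·t² − 252·t + 260 = 0  ⇒  m = 126² − 49·260 = 3136
m = 3136 > 0,  v_rel·d = 126 > 0  ⇒  inside

inside=yes margin=3136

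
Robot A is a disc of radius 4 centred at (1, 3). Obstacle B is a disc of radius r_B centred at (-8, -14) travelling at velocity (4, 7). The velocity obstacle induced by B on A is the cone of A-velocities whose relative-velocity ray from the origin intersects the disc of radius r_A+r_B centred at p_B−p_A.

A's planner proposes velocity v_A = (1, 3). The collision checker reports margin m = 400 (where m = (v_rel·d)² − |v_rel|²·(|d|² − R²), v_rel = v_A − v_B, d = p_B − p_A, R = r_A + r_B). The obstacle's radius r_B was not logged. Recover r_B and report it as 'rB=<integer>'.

m = 400
d = (-9, -17);  v_rel = (-3, -4),  |v_rel|² = 25
v_rel×d = (-3)·(-17) − (-4)·(-9) = 15
since m = R²·25 − 15²:  R² = (225 + 400) / 25 = 25
R = √25 = 5  ⇒  r_B = 5 − 4 = 1

rB=1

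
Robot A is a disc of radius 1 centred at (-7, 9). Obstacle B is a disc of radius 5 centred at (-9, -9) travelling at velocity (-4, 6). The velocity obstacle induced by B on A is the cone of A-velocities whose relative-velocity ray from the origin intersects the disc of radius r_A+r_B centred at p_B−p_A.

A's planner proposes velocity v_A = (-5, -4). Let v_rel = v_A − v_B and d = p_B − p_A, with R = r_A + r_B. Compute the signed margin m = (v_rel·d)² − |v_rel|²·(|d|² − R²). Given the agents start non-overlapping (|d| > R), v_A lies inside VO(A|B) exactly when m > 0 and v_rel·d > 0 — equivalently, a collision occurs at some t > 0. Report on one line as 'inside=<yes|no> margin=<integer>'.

d = (-2, -18),  |d|² = 328;  R = 1+5 = 6,  c = 328−6² = 292
v_rel = (-1, -10),  |v_rel|² = 101;  v_rel·d = (-1)·(-2) + (-10)·(-18) = 182
101·t² − 364·t + 292 = 0  ⇒  m = 182² − 101·292 = 3632
m = 3632 > 0,  v_rel·d = 182 > 0  ⇒  inside

inside=yes margin=3632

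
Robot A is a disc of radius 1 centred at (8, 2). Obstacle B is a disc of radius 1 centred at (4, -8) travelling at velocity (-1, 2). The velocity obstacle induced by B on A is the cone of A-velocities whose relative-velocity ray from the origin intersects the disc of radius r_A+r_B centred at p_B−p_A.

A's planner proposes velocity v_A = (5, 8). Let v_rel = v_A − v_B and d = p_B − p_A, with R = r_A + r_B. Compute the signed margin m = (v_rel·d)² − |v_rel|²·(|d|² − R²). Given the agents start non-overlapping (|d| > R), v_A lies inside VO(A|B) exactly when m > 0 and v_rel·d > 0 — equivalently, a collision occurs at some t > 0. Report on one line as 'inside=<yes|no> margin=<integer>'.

d = (-4, -10),  |d|² = 116;  R = 1+1 = 2,  c = 116−2² = 112
v_rel = (6, 6),  |v_rel|² = 72;  v_rel·d = (6)·(-4) + (6)·(-10) = -84
72·t² + 168·t + 112 = 0  ⇒  m = (-84)² − 72·112 = -1008
m = -1008 < 0,  v_rel·d = -84 < 0  ⇒  outside

inside=no margin=-1008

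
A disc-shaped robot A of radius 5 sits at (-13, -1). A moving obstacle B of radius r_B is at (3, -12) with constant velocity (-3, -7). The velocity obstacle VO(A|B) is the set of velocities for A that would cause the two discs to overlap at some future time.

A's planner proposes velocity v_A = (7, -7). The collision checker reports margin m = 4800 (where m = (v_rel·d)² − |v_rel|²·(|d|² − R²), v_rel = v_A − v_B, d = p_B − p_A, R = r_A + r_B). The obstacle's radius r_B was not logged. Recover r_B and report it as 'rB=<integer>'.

m = 4800
d = (16, -11);  v_rel = (10, 0),  |v_rel|² = 100
v_rel×d = (10)·(-11) − (0)·(16) = -110
since m = R²·100 − (-110)²:  R² = (12100 + 4800) / 100 = 169
R = √169 = 13  ⇒  r_B = 13 − 5 = 8

rB=8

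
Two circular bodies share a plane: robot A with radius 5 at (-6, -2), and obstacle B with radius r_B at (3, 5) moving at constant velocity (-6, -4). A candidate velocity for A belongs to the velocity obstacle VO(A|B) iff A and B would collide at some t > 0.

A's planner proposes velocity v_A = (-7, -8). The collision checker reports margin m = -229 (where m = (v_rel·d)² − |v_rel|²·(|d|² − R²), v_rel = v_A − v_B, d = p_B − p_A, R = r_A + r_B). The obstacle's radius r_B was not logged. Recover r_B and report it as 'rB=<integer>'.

m = -229
d = (9, 7);  v_rel = (-1, -4),  |v_rel|² = 17
v_rel×d = (-1)·(7) − (-4)·(9) = 29
since m = R²·17 − 29²:  R² = (841 + -229) / 17 = 36
R = √36 = 6  ⇒  r_B = 6 − 5 = 1

rB=1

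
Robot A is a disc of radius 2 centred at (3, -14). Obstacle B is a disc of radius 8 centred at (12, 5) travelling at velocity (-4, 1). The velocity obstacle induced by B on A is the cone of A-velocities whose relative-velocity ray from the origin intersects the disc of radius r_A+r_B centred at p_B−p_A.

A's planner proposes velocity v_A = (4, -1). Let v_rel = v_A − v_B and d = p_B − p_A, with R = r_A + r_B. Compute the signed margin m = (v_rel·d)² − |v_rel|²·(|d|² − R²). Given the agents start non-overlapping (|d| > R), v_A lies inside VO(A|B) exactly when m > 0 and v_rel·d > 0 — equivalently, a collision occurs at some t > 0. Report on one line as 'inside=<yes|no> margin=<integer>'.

d = (9, 19),  |d|² = 442;  R = 2+8 = 10,  c = 442−10² = 342
v_rel = (8, -2),  |v_rel|² = 68;  v_rel·d = (8)·(9) + (-2)·(19) = 34
68·t² − 68·t + 342 = 0  ⇒  m = 34² − 68·342 = -22100
m = -22100 < 0,  v_rel·d = 34 > 0  ⇒  outside

inside=no margin=-22100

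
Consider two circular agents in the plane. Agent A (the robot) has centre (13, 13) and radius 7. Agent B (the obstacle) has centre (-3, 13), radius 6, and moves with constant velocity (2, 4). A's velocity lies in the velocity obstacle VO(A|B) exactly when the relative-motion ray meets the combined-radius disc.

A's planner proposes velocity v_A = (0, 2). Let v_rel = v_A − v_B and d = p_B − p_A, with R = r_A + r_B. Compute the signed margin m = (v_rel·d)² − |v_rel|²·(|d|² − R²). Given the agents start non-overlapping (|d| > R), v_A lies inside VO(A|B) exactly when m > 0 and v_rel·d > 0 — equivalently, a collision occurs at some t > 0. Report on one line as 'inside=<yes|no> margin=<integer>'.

d = (-16, 0),  |d|² = 256;  R = 7+6 = 13,  c = 256−13² = 87
v_rel = (-2, -2),  |v_rel|² = 8;  v_rel·d = (-2)·(-16) + (-2)·(0) = 32
8·t² − 64·t + 87 = 0  ⇒  m = 32² − 8·87 = 328
m = 328 > 0,  v_rel·d = 32 > 0  ⇒  inside

inside=yes margin=328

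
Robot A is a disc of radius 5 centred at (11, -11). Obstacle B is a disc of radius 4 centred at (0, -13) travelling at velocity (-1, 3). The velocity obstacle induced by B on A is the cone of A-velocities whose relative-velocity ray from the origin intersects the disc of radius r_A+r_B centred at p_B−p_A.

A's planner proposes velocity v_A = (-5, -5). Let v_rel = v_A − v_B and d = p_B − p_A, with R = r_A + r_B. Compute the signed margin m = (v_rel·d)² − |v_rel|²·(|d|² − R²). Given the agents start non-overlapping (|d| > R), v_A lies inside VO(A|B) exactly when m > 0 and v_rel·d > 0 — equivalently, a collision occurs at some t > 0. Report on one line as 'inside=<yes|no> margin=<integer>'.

d = (-11, -2),  |d|² = 125;  R = 5+4 = 9,  c = 125−9² = 44
v_rel = (-4, -8),  |v_rel|² = 80;  v_rel·d = (-4)·(-11) + (-8)·(-2) = 60
80·t² − 120·t + 44 = 0  ⇒  m = 60² − 80·44 = 80
m = 80 > 0,  v_rel·d = 60 > 0  ⇒  inside

inside=yes margin=80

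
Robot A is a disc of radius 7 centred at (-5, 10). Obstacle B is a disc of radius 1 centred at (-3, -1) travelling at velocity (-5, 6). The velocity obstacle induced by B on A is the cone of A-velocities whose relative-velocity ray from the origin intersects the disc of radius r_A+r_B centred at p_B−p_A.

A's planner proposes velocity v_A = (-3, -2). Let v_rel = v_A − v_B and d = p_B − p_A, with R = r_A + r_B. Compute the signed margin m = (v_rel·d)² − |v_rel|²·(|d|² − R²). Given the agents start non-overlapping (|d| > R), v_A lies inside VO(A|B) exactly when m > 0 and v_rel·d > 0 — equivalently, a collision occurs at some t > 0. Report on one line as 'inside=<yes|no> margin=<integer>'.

d = (2, -11),  |d|² = 125;  R = 7+1 = 8,  c = 125−8² = 61
v_rel = (2, -8),  |v_rel|² = 68;  v_rel·d = (2)·(2) + (-8)·(-11) = 92
68·t² − 184·t + 61 = 0  ⇒  m = 92² − 68·61 = 4316
m = 4316 > 0,  v_rel·d = 92 > 0  ⇒  inside

inside=yes margin=4316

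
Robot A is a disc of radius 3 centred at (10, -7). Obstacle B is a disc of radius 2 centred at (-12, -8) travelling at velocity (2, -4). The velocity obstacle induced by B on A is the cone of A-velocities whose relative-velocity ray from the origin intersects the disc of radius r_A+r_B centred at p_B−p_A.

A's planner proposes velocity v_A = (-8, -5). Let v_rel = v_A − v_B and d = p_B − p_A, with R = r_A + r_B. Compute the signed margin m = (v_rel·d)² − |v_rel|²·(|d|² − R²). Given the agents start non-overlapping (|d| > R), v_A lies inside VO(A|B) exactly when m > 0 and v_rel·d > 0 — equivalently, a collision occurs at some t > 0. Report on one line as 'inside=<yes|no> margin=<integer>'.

d = (-22, -1),  |d|² = 485;  R = 3+2 = 5,  c = 485−5² = 460
v_rel = (-10, -1),  |v_rel|² = 101;  v_rel·d = (-10)·(-22) + (-1)·(-1) = 221
101·t² − 442·t + 460 = 0  ⇒  m = 221² − 101·460 = 2381
m = 2381 > 0,  v_rel·d = 221 > 0  ⇒  inside

inside=yes margin=2381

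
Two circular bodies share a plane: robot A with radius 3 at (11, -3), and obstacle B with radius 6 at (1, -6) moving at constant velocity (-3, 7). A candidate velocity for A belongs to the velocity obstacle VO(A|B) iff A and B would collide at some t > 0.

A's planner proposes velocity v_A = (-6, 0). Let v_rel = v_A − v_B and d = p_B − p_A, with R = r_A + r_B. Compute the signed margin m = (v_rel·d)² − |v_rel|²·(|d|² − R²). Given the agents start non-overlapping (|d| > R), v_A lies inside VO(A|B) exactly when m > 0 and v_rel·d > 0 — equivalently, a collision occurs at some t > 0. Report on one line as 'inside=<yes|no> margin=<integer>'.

d = (-10, -3),  |d|² = 109;  R = 3+6 = 9,  c = 109−9² = 28
v_rel = (-3, -7),  |v_rel|² = 58;  v_rel·d = (-3)·(-10) + (-7)·(-3) = 51
58·t² − 102·t + 28 = 0  ⇒  m = 51² − 58·28 = 977
m = 977 > 0,  v_rel·d = 51 > 0  ⇒  inside

inside=yes margin=977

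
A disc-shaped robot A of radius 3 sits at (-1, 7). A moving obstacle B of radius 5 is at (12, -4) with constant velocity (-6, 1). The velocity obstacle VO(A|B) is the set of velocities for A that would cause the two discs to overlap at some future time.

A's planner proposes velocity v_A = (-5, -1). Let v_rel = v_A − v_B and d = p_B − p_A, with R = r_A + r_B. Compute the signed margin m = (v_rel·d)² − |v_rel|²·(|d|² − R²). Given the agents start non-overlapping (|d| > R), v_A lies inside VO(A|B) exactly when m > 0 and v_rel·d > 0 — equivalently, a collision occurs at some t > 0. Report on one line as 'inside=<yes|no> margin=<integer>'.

d = (13, -11),  |d|² = 290;  R = 3+5 = 8,  c = 290−8² = 226
v_rel = (1, -2),  |v_rel|² = 5;  v_rel·d = (1)·(13) + (-2)·(-11) = 35
5·t² − 70·t + 226 = 0  ⇒  m = 35² − 5·226 = 95
m = 95 > 0,  v_rel·d = 35 > 0  ⇒  inside

inside=yes margin=95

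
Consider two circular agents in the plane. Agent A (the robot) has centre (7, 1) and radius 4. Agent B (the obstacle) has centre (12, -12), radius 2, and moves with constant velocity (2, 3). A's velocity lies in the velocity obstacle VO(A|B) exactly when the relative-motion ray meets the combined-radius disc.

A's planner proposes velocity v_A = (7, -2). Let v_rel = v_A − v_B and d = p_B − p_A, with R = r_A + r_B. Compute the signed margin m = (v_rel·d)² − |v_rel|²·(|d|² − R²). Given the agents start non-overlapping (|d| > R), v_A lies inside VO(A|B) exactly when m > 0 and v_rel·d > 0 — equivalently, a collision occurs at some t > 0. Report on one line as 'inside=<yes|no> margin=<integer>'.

d = (5, -13),  |d|² = 194;  R = 4+2 = 6,  c = 194−6² = 158
v_rel = (5, -5),  |v_rel|² = 50;  v_rel·d = (5)·(5) + (-5)·(-13) = 90
50·t² − 180·t + 158 = 0  ⇒  m = 90² − 50·158 = 200
m = 200 > 0,  v_rel·d = 90 > 0  ⇒  inside

inside=yes margin=200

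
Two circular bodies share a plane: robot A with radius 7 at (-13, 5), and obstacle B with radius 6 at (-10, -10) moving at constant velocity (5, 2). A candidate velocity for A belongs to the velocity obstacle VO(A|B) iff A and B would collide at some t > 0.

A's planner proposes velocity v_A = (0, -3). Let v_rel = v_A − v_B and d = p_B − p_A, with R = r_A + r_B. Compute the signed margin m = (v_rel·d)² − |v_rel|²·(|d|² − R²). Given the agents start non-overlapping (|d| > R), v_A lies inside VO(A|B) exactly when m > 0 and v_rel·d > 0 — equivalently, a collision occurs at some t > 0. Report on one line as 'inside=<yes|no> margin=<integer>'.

d = (3, -15),  |d|² = 234;  R = 7+6 = 13,  c = 234−13² = 65
v_rel = (-5, -5),  |v_rel|² = 50;  v_rel·d = (-5)·(3) + (-5)·(-15) = 60
50·t² − 120·t + 65 = 0  ⇒  m = 60² − 50·65 = 350
m = 350 > 0,  v_rel·d = 60 > 0  ⇒  inside

inside=yes margin=350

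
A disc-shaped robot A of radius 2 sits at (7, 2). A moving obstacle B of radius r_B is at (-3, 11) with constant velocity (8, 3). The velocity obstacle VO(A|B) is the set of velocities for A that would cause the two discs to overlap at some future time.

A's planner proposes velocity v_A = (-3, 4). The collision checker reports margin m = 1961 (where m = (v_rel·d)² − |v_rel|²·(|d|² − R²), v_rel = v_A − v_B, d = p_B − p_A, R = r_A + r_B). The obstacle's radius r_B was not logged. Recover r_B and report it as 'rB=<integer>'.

m = 1961
d = (-10, 9);  v_rel = (-11, 1),  |v_rel|² = 122
v_rel×d = (-11)·(9) − (1)·(-10) = -89
since m = R²·122 − (-89)²:  R² = (7921 + 1961) / 122 = 81
R = √81 = 9  ⇒  r_B = 9 − 2 = 7

rB=7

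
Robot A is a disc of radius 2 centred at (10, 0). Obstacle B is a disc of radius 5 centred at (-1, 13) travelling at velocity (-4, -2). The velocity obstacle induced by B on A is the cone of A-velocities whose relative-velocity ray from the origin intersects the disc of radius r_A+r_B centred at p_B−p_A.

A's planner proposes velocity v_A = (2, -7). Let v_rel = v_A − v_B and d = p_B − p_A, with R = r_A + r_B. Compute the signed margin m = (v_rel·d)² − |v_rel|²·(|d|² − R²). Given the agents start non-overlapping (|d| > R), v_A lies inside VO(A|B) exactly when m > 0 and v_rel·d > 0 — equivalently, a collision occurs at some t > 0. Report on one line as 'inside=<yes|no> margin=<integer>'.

d = (-11, 13),  |d|² = 290;  R = 2+5 = 7,  c = 290−7² = 241
v_rel = (6, -5),  |v_rel|² = 61;  v_rel·d = (6)·(-11) + (-5)·(13) = -131
61·t² + 262·t + 241 = 0  ⇒  m = (-131)² − 61·241 = 2460
m = 2460 > 0,  v_rel·d = -131 < 0  ⇒  outside

inside=no margin=2460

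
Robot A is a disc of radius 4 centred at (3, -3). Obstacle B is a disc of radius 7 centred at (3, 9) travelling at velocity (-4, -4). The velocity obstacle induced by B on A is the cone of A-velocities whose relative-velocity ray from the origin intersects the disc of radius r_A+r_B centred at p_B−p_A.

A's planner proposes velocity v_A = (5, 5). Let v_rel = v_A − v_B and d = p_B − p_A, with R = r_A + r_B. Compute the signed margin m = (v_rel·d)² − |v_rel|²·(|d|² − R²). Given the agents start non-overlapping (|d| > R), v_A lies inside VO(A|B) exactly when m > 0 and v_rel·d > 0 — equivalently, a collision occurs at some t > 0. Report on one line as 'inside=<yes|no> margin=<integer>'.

d = (0, 12),  |d|² = 144;  R = 4+7 = 11,  c = 144−11² = 23
v_rel = (9, 9),  |v_rel|² = 162;  v_rel·d = (9)·(0) + (9)·(12) = 108
162·t² − 216·t + 23 = 0  ⇒  m = 108² − 162·23 = 7938
m = 7938 > 0,  v_rel·d = 108 > 0  ⇒  inside

inside=yes margin=7938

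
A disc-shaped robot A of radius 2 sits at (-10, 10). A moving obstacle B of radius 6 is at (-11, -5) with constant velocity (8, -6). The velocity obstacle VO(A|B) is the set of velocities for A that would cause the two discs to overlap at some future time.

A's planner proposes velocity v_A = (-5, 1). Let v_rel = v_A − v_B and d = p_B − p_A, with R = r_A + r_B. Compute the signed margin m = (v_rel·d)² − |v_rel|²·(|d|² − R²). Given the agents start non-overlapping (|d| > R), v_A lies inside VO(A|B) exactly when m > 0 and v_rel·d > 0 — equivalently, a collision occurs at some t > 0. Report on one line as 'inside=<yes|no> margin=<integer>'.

d = (-1, -15),  |d|² = 226;  R = 2+6 = 8,  c = 226−8² = 162
v_rel = (-13, 7),  |v_rel|² = 218;  v_rel·d = (-13)·(-1) + (7)·(-15) = -92
218·t² + 184·t + 162 = 0  ⇒  m = (-92)² − 218·162 = -26852
m = -26852 < 0,  v_rel·d = -92 < 0  ⇒  outside

inside=no margin=-26852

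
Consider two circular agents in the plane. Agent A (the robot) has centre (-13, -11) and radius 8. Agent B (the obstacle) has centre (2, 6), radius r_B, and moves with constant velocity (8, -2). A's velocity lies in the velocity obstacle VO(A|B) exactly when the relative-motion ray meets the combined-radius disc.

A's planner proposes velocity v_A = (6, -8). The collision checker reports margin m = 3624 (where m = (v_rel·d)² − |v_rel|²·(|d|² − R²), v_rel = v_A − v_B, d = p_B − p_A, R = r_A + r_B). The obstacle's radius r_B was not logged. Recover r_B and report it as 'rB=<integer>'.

m = 3624
d = (15, 17);  v_rel = (-2, -6),  |v_rel|² = 40
v_rel×d = (-2)·(17) − (-6)·(15) = 56
since m = R²·40 − 56²:  R² = (3136 + 3624) / 40 = 169
R = √169 = 13  ⇒  r_B = 13 − 8 = 5

rB=5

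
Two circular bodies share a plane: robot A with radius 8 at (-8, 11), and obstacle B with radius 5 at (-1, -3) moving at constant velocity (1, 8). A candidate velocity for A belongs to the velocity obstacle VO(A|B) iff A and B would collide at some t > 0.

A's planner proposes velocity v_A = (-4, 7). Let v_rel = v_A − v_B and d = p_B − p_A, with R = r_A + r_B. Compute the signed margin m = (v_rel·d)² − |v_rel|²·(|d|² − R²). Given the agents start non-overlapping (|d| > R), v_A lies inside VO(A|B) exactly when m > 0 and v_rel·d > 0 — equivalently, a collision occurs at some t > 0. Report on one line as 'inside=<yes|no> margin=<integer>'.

d = (7, -14),  |d|² = 245;  R = 8+5 = 13,  c = 245−13² = 76
v_rel = (-5, -1),  |v_rel|² = 26;  v_rel·d = (-5)·(7) + (-1)·(-14) = -21
26·t² + 42·t + 76 = 0  ⇒  m = (-21)² − 26·76 = -1535
m = -1535 < 0,  v_rel·d = -21 < 0  ⇒  outside

inside=no margin=-1535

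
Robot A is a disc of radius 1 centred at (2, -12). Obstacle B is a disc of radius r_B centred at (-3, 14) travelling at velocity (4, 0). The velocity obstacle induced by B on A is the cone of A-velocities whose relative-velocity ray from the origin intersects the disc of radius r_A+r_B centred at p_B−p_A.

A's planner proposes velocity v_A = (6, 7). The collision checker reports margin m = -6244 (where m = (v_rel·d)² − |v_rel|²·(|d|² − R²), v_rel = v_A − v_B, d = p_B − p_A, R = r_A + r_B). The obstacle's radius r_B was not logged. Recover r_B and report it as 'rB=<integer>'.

m = -6244
d = (-5, 26);  v_rel = (2, 7),  |v_rel|² = 53
v_rel×d = (2)·(26) − (7)·(-5) = 87
since m = R²·53 − 87²:  R² = (7569 + -6244) / 53 = 25
R = √25 = 5  ⇒  r_B = 5 − 1 = 4

rB=4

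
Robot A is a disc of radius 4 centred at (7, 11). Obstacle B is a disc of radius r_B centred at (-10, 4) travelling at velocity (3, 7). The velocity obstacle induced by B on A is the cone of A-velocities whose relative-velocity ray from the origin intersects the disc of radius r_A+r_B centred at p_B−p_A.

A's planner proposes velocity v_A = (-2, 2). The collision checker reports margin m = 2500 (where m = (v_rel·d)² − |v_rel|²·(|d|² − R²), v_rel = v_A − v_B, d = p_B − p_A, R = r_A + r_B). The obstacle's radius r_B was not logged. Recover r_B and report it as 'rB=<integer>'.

m = 2500
d = (-17, -7);  v_rel = (-5, -5),  |v_rel|² = 50
v_rel×d = (-5)·(-7) − (-5)·(-17) = -50
since m = R²·50 − (-50)²:  R² = (2500 + 2500) / 50 = 100
R = √100 = 10  ⇒  r_B = 10 − 4 = 6

rB=6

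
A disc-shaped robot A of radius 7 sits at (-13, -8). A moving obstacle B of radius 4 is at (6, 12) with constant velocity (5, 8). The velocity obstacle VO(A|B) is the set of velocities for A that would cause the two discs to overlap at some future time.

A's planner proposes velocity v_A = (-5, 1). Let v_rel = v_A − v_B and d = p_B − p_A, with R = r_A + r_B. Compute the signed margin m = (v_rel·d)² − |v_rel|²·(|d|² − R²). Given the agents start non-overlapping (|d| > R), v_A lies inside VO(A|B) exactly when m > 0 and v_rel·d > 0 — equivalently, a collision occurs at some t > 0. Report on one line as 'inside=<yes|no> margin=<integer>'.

d = (19, 20),  |d|² = 761;  R = 7+4 = 11,  c = 761−11² = 640
v_rel = (-10, -7),  |v_rel|² = 149;  v_rel·d = (-10)·(19) + (-7)·(20) = -330
149·t² + 660·t + 640 = 0  ⇒  m = (-330)² − 149·640 = 13540
m = 13540 > 0,  v_rel·d = -330 < 0  ⇒  outside

inside=no margin=13540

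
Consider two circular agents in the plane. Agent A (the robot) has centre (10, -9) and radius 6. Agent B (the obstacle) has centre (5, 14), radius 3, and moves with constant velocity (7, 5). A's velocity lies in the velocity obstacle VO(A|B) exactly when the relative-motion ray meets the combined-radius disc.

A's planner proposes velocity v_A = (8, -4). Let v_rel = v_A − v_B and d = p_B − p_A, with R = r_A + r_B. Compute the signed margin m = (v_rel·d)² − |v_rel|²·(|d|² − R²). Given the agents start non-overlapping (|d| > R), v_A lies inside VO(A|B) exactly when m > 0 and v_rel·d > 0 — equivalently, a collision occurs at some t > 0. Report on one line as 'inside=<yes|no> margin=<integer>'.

d = (-5, 23),  |d|² = 554;  R = 6+3 = 9,  c = 554−9² = 473
v_rel = (1, -9),  |v_rel|² = 82;  v_rel·d = (1)·(-5) + (-9)·(23) = -212
82·t² + 424·t + 473 = 0  ⇒  m = (-212)² − 82·473 = 6158
m = 6158 > 0,  v_rel·d = -212 < 0  ⇒  outside

inside=no margin=6158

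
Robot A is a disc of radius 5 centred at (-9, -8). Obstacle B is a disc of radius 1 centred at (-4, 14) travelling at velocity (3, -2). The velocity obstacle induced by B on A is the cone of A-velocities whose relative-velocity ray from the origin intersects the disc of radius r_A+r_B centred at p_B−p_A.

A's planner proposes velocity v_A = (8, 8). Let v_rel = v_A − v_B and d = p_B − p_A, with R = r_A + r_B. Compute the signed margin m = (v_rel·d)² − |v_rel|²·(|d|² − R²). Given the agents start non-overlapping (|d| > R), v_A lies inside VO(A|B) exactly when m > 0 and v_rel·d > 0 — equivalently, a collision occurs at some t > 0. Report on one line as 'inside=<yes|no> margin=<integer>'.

d = (5, 22),  |d|² = 509;  R = 5+1 = 6,  c = 509−6² = 473
v_rel = (5, 10),  |v_rel|² = 125;  v_rel·d = (5)·(5) + (10)·(22) = 245
125·t² − 490·t + 473 = 0  ⇒  m = 245² − 125·473 = 900
m = 900 > 0,  v_rel·d = 245 > 0  ⇒  inside

inside=yes margin=900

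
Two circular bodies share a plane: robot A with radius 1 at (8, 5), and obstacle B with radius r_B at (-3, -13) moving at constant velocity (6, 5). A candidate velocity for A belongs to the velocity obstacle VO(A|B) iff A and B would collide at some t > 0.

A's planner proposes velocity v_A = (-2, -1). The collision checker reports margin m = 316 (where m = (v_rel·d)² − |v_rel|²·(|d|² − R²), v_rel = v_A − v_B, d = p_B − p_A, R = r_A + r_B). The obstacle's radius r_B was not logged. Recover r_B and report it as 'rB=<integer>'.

m = 316
d = (-11, -18);  v_rel = (-8, -6),  |v_rel|² = 100
v_rel×d = (-8)·(-18) − (-6)·(-11) = 78
since m = R²·100 − 78²:  R² = (6084 + 316) / 100 = 64
R = √64 = 8  ⇒  r_B = 8 − 1 = 7

rB=7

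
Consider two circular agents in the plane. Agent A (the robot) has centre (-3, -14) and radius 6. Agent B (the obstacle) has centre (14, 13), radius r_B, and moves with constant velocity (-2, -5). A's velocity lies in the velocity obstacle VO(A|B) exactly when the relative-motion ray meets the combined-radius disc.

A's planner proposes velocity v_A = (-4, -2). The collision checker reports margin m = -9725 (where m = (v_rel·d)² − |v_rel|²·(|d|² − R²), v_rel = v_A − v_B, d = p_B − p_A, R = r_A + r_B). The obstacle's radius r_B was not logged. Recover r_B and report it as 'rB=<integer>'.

m = -9725
d = (17, 27);  v_rel = (-2, 3),  |v_rel|² = 13
v_rel×d = (-2)·(27) − (3)·(17) = -105
since m = R²·13 − (-105)²:  R² = (11025 + -9725) / 13 = 100
R = √100 = 10  ⇒  r_B = 10 − 6 = 4

rB=4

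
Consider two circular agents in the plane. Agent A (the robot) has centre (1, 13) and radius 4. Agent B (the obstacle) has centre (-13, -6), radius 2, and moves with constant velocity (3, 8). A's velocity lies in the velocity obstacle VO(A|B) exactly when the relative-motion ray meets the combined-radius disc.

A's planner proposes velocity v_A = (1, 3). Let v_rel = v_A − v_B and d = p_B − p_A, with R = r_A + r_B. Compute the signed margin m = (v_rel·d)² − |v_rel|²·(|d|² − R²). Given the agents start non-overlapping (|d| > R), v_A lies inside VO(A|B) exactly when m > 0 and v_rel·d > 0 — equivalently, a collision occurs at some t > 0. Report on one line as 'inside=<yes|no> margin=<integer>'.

d = (-14, -19),  |d|² = 557;  R = 4+2 = 6,  c = 557−6² = 521
v_rel = (-2, -5),  |v_rel|² = 29;  v_rel·d = (-2)·(-14) + (-5)·(-19) = 123
29·t² − 246·t + 521 = 0  ⇒  m = 123² − 29·521 = 20
m = 20 > 0,  v_rel·d = 123 > 0  ⇒  inside

inside=yes margin=20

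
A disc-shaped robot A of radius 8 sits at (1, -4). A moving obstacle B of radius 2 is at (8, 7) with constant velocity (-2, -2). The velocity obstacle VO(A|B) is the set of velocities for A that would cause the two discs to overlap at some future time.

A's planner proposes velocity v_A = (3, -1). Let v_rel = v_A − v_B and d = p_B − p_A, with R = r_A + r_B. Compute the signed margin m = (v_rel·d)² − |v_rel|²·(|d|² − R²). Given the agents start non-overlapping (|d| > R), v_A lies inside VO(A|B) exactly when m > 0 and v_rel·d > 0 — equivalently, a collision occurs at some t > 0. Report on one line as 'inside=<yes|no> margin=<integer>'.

d = (7, 11),  |d|² = 170;  R = 8+2 = 10,  c = 170−10² = 70
v_rel = (5, 1),  |v_rel|² = 26;  v_rel·d = (5)·(7) + (1)·(11) = 46
26·t² − 92·t + 70 = 0  ⇒  m = 46² − 26·70 = 296
m = 296 > 0,  v_rel·d = 46 > 0  ⇒  inside

inside=yes margin=296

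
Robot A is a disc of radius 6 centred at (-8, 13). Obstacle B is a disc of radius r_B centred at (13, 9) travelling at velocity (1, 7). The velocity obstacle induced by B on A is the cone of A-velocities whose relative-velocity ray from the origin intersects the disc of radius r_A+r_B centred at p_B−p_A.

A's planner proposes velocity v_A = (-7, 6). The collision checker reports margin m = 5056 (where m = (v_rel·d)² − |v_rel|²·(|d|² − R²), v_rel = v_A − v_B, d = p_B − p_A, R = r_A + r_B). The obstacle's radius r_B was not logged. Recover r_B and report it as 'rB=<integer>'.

m = 5056
d = (21, -4);  v_rel = (-8, -1),  |v_rel|² = 65
v_rel×d = (-8)·(-4) − (-1)·(21) = 53
since m = R²·65 − 53²:  R² = (2809 + 5056) / 65 = 121
R = √121 = 11  ⇒  r_B = 11 − 6 = 5

rB=5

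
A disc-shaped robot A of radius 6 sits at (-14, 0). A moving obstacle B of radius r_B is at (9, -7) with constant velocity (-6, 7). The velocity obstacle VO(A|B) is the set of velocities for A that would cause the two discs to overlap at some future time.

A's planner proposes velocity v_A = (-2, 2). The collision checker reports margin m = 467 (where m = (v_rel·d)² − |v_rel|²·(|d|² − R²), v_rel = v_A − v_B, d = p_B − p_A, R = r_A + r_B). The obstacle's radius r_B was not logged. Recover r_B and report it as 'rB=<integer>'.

m = 467
d = (23, -7);  v_rel = (4, -5),  |v_rel|² = 41
v_rel×d = (4)·(-7) − (-5)·(23) = 87
since m = R²·41 − 87²:  R² = (7569 + 467) / 41 = 196
R = √196 = 14  ⇒  r_B = 14 − 6 = 8

rB=8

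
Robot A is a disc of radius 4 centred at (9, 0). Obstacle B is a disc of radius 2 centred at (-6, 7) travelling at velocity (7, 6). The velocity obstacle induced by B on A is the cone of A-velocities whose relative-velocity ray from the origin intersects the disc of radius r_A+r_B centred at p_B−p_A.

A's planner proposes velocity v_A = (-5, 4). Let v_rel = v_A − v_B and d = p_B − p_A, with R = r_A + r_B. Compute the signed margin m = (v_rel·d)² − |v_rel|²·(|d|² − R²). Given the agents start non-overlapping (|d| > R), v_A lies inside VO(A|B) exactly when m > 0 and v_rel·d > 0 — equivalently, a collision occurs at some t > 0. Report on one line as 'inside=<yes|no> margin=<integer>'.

d = (-15, 7),  |d|² = 274;  R = 4+2 = 6,  c = 274−6² = 238
v_rel = (-12, -2),  |v_rel|² = 148;  v_rel·d = (-12)·(-15) + (-2)·(7) = 166
148·t² − 332·t + 238 = 0  ⇒  m = 166² − 148·238 = -7668
m = -7668 < 0,  v_rel·d = 166 > 0  ⇒  outside

inside=no margin=-7668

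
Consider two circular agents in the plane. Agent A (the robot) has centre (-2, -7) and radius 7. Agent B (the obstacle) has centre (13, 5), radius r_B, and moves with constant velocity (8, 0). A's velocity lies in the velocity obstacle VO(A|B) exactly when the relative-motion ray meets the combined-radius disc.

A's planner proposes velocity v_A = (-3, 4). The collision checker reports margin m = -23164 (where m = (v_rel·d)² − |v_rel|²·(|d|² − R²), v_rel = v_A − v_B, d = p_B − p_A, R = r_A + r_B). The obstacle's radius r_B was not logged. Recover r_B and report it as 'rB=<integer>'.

m = -23164
d = (15, 12);  v_rel = (-11, 4),  |v_rel|² = 137
v_rel×d = (-11)·(12) − (4)·(15) = -192
since m = R²·137 − (-192)²:  R² = (36864 + -23164) / 137 = 100
R = √100 = 10  ⇒  r_B = 10 − 7 = 3

rB=3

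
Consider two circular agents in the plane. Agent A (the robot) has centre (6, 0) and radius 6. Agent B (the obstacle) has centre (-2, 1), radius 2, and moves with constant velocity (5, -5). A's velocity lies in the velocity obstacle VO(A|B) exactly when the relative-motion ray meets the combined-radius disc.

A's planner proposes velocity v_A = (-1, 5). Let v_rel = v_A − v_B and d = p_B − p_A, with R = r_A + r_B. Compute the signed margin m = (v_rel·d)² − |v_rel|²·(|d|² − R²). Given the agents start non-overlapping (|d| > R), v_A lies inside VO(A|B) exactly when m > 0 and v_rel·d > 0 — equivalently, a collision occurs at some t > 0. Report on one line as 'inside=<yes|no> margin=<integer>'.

d = (-8, 1),  |d|² = 65;  R = 6+2 = 8,  c = 65−8² = 1
v_rel = (-6, 10),  |v_rel|² = 136;  v_rel·d = (-6)·(-8) + (10)·(1) = 58
136·t² − 116·t + 1 = 0  ⇒  m = 58² − 136·1 = 3228
m = 3228 > 0,  v_rel·d = 58 > 0  ⇒  inside

inside=yes margin=3228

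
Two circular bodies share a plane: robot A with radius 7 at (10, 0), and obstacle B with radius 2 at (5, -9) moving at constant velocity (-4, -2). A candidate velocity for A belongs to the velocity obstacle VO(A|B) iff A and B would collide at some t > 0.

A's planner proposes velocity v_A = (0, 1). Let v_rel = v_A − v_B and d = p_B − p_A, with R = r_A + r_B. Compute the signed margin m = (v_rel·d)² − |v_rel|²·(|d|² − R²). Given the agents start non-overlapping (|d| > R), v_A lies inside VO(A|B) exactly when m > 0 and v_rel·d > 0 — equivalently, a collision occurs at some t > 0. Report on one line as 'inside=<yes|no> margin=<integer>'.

d = (-5, -9),  |d|² = 106;  R = 7+2 = 9,  c = 106−9² = 25
v_rel = (4, 3),  |v_rel|² = 25;  v_rel·d = (4)·(-5) + (3)·(-9) = -47
25·t² + 94·t + 25 = 0  ⇒  m = (-47)² − 25·25 = 1584
m = 1584 > 0,  v_rel·d = -47 < 0  ⇒  outside

inside=no margin=1584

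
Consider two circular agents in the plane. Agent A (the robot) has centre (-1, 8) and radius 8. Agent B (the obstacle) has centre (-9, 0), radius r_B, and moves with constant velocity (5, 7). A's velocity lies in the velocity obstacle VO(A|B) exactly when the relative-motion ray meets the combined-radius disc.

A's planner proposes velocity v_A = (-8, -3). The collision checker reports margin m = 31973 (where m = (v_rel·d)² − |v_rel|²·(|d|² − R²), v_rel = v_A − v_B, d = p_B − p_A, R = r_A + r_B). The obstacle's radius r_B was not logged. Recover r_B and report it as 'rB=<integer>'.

m = 31973
d = (-8, -8);  v_rel = (-13, -10),  |v_rel|² = 269
v_rel×d = (-13)·(-8) − (-10)·(-8) = 24
since m = R²·269 − 24²:  R² = (576 + 31973) / 269 = 121
R = √121 = 11  ⇒  r_B = 11 − 8 = 3

rB=3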